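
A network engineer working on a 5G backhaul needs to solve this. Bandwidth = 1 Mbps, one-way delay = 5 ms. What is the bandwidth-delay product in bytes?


Given: bandwidth = 1 Mbps, delay = 5 ms
BDP in bits = 1 * 10^6 * 5 / 1000
BDP in bits = 5000
BDP in bytes = 5000 / 8 = 625

625


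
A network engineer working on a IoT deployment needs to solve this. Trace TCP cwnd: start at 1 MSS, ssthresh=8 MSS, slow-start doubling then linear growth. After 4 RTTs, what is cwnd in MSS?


RTT 0: cwnd = 1 MSS (initial)
RTT 1: cwnd = 2 MSS (slow start, doubled)
RTT 2: cwnd = 4 MSS (slow start, doubled)
RTT 3: cwnd = 8 MSS (slow start, doubled)
RTT 4: cwnd = 9 MSS (congestion avoidance, +1)

9


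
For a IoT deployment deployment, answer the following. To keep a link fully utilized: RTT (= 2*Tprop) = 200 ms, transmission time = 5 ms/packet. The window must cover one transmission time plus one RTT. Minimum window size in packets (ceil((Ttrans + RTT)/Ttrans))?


Given: Ttrans = 5 ms, RTT = 200 ms (= 2 * Tprop, Tprop = 100 ms)
Time until first ACK returns = Ttrans + RTT = 5 + 200 = 205 ms
Need W * Ttrans >= Ttrans + RTT  ->  W >= (Ttrans + RTT) / Ttrans
(Ttrans + RTT) / Ttrans = 205 / 5 = 41
W_min = ceil(41) = 41

41


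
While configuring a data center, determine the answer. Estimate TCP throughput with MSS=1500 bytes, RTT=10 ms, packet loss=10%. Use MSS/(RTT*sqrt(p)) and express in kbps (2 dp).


Given: MSS = 1500 bytes, RTT = 10 ms, loss = 10%
RTT in seconds = 10 / 1000 = 0.01
Loss rate = 10% = 0.1
sqrt(loss) = sqrt(0.1) = 0.316227766017
Throughput (bytes/s) = 1500 / (0.01 * 0.316227766017) = 474341.6490
Throughput (kbps) = 474341.6490 * 8 / 1000 = 3794.733192 -> 3794.73 kbps (2 dp)

3794.73


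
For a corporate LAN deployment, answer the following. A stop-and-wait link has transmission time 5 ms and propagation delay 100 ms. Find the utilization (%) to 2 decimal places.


Given: Ttrans = 5 ms, Tprop = 100 ms
RTT = 2 * Tprop = 2 * 100 = 200 ms
U = Ttrans / (Ttrans + RTT)
U = 5 / (5 + 200)
U = 5 / 205 = 0.02439
U% = 2.44%

2.44


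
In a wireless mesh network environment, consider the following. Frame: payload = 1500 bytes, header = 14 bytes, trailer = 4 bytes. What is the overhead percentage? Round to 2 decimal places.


Given: payload = 1500 B, header = 14 B, trailer = 4 B
Overhead bytes = header + trailer = 14 + 4 = 18
Total frame = payload + overhead = 1500 + 18 = 1518
Overhead % = 18 / 1518 * 100 = 1.1858% -> 1.19% (2 dp)

1.19


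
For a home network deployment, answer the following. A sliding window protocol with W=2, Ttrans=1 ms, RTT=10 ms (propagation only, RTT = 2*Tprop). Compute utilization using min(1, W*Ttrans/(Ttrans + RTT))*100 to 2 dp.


Given: W = 2, Ttrans = 1 ms, RTT = 10 ms (= 2 * Tprop, Tprop = 5 ms)
Cycle time = Ttrans + RTT = 1 + 10 = 11 ms (first packet sent until its ACK returns)
W * Ttrans = 2 * 1 = 2 ms of sending per cycle
W * Ttrans / (Ttrans + RTT) = 2 / 11 = 0.181818
U = min(1, 0.181818) = 0.181818
U% = 18.18%

18.18


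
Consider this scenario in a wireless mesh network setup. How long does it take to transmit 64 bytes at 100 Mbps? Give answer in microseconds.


Given: packet = 64 bytes, bandwidth = 100 Mbps
Packet in bits = 64 * 8 = 512 bits
Bandwidth = 100 * 10^6 = 100000000 bps
Time = 512 / 100000000 seconds
Time in us = 512 * 10^6 / 100000000 = 5.12

5.12


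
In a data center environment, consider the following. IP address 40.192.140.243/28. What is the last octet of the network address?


Given: IP = 40.192.140.243, prefix = /28
Subnet mask = 255.255.255.240
Last octet of IP: 243
Last octet of mask: 240
Network last octet = 243 AND 240 = 240

240


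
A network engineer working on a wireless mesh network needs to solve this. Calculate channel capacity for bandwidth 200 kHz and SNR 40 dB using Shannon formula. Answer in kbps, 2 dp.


Given: B = 200 kHz, SNR = 40 dB
SNR linear = 10^(40/10) = 10000
1 + SNR = 10001
log2(10001) = 13.2878566418
C = 200 * 1000 * 13.2878566418 = 2657571.3284 bps
C = 2657.571328 kbps -> 2657.57 kbps (2 dp)

2657.57


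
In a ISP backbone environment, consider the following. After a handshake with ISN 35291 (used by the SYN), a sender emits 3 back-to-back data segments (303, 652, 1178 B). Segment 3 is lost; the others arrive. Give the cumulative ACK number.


SYN uses sequence number 35291; first data byte = ISN + 1 = 35292.
Segment 1: SEQ = 35292, len = 303 B, covers [35292, 35594]
Segment 2: SEQ = 35595, len = 652 B, covers [35595, 36246]
Segment 3: SEQ = 36247, len = 1178 B, covers [36247, 37424] [LOST]
In-order data received: bytes [35292, 36246] (segments 1..2).
Segment 3 missing -> gap begins at byte 36247.
Cumulative ACK = next expected in-order byte = 35292 + 303 + 652 = 36247

36247


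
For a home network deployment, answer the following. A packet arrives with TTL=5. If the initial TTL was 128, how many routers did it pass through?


Given: initial TTL = 128, received TTL = 5
Hops = initial TTL - received TTL
Hops = 128 - 5 = 123

123


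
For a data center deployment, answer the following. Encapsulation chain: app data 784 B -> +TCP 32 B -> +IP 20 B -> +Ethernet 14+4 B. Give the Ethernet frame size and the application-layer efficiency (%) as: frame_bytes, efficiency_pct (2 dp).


TCP segment = 784 + 32 = 816 B
IP packet = 816 + 20 = 836 B
Ethernet frame = 836 + 14 + 4 = 854 B
Efficiency = app / frame = 784 / 854 = 0.918033 = 91.8033% -> 91.80% (2 dp)

854, 91.80


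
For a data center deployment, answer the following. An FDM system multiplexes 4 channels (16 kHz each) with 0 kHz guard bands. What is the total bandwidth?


Given: 4 channels, 16 kHz each, guard = 0 kHz
Channel bandwidth = 4 * 16 = 64 kHz
Guard bands = 3 gaps * 0 kHz = 0 kHz
Total = 64 + 0 = 64 kHz

64


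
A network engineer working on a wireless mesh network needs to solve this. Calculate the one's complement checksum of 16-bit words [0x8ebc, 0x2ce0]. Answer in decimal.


Given words: [0x8ebc, 0x2ce0]
Step 1: Sum all words
Raw sum = 36540 + 11488 = 48028
One's complement = ~48028 & 0xFFFF = 17507

17507


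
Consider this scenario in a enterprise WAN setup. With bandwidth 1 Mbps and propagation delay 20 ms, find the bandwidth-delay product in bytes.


Given: bandwidth = 1 Mbps, delay = 20 ms
BDP in bits = 1 * 10^6 * 20 / 1000
BDP in bits = 20000
BDP in bytes = 20000 / 8 = 2500

2500


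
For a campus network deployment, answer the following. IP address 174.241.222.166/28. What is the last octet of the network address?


Given: IP = 174.241.222.166, prefix = /28
Subnet mask = 255.255.255.240
Last octet of IP: 166
Last octet of mask: 240
Network last octet = 166 AND 240 = 160

160


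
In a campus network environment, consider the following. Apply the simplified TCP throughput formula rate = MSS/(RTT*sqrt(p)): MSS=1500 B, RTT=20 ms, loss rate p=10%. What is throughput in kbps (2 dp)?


Given: MSS = 1500 bytes, RTT = 20 ms, loss = 10%
RTT in seconds = 20 / 1000 = 0.02
Loss rate = 10% = 0.1
sqrt(loss) = sqrt(0.1) = 0.316227766017
Throughput (bytes/s) = 1500 / (0.02 * 0.316227766017) = 237170.8245
Throughput (kbps) = 237170.8245 * 8 / 1000 = 1897.366596 -> 1897.37 kbps (2 dp)

1897.37


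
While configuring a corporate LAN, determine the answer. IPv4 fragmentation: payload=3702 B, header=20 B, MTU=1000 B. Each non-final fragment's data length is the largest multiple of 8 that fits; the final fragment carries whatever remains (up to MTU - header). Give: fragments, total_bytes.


Max data per non-final fragment = floor((MTU - header)/8)*8 = floor((1000 - 20)/8)*8 = floor(980/8)*8 = 976 B
Final fragment needs no 8-byte alignment: it can carry up to MTU - header = 980 B
Non-final fragments needed = ceil((payload - 980) / 976) = ceil(2722/976) = ceil(2.7889) = 3
Number of fragments = 3 + 1 = 4
Fragment sizes (data): 3 * 976 B + 774 B (last, 774 <= 980 OK)
Total bytes sent = payload + n_frags * header = 3702 + 4*20 = 3702 + 80 = 3782 B

4, 3782


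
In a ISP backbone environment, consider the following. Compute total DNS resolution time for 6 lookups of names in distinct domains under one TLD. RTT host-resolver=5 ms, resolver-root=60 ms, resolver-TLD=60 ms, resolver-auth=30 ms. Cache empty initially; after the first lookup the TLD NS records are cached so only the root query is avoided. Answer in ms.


Lookup 1 (cold cache): local + root + TLD + auth = 5 + 60 + 60 + 30 = 155 ms
Lookups 2..6 (TLD NS cached -> skip root; new domain -> still ask TLD and auth): local + TLD + auth = 5 + 60 + 30 = 95 ms each
Remaining 5 lookups: 5 * 95 = 475 ms
Total = 155 + 475 = 630 ms

630


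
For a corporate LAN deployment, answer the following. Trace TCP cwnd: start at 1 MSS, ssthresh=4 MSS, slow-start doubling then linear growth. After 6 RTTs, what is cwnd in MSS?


RTT 0: cwnd = 1 MSS (initial)
RTT 1: cwnd = 2 MSS (slow start, doubled)
RTT 2: cwnd = 4 MSS (slow start, doubled)
RTT 3: cwnd = 5 MSS (congestion avoidance, +1)
RTT 4: cwnd = 6 MSS (congestion avoidance, +1)
RTT 5: cwnd = 7 MSS (congestion avoidance, +1)
RTT 6: cwnd = 8 MSS (congestion avoidance, +1)

8


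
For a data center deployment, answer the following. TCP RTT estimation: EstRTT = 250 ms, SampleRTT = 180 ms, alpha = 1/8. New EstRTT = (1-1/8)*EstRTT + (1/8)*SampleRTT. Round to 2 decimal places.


Given: EstRTT = 250 ms, SampleRTT = 180 ms, alpha = 1/8
New EstRTT = (1 - alpha) * EstRTT + alpha * SampleRTT
(7/8) * 250 = 218.75
(1/8) * 180 = 22.5
New EstRTT = 218.75 + 22.5 = 241.25 ms -> 241.25 ms (2 dp)

241.25


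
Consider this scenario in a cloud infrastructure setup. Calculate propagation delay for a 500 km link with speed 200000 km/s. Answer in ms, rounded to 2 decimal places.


Given: distance = 500 km, speed = 200000 km/s
Delay = distance / speed = 500 / 200000 seconds
Delay in ms = 500 * 1000 / 200000
Delay = 2.5000 ms
Rounded to 2 dp = 2.50 ms

2.50


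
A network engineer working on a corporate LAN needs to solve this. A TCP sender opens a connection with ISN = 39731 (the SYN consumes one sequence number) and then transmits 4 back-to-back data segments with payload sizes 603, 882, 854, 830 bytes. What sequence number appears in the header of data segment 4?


The SYN occupies sequence number ISN = 39731, so the first data byte is ISN + 1 = 39732.
SEQ of data segment i = (ISN + 1) + sum of payload sizes of segments 1..i-1.
Segment 1: SEQ = 39732, payload = 603 bytes
Segment 2: SEQ = 40335, payload = 882 bytes
Segment 3: SEQ = 41217, payload = 854 bytes
Segment 4: SEQ = 42071, payload = 830 bytes
SEQ of segment 4 = 39732 + 603 + 882 + 854 = 42071

42071


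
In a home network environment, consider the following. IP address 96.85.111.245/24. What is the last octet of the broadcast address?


Given: IP = 96.85.111.245, prefix = /24
Host bits = 32 - 24 = 8
Network last octet = 245 AND mask = 0
Host part size = 2^8 - 1 = 255
Broadcast last octet = 0 OR 255 = 255

255


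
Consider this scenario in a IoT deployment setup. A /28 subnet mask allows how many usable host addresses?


Given: subnet mask /28
Host bits = 32 - 28 = 4
Total addresses = 2^4 = 16
Usable hosts = 16 - 2 (network + broadcast) = 14

14


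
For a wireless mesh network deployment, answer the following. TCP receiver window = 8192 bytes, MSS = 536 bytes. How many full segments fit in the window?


Given: RWND = 8192 bytes, MSS = 536 bytes
Full segments = floor(RWND / MSS)
Full segments = floor(8192 / 536)
Full segments = floor(15.2836) = 15

15


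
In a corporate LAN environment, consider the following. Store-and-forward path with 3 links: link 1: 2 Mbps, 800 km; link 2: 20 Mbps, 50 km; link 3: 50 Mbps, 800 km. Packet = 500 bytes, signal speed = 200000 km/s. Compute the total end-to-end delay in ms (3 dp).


Packet = 500 bytes = 4000 bits. Store-and-forward: sum (t_trans + t_prop) per link.
Link 1: t_trans = 4000/(2*10^6) s = 2.0000 ms; t_prop = 800/200000 s = 4.0000 ms; subtotal = 6.0000 ms
Link 2: t_trans = 4000/(20*10^6) s = 0.2000 ms; t_prop = 50/200000 s = 0.2500 ms; subtotal = 0.4500 ms
Link 3: t_trans = 4000/(50*10^6) s = 0.0800 ms; t_prop = 800/200000 s = 4.0000 ms; subtotal = 4.0800 ms
End-to-end = 6.0000 + 0.4500 + 4.0800 = 10.5300 ms -> 10.530 ms (3 dp)

10.530


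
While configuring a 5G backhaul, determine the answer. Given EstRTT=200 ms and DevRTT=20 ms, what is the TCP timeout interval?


Given: EstRTT = 200 ms, DevRTT = 20 ms
Timeout = EstRTT + 4 * DevRTT
4 * DevRTT = 4 * 20 = 80
Timeout = 200 + 80 = 280 ms

280


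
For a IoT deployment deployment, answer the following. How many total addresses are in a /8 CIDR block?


Given: CIDR prefix /8
Host bits = 32 - 8 = 24
Total addresses = 2^24 = 16777216

16777216


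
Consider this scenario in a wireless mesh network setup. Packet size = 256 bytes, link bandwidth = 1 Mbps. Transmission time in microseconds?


Given: packet = 256 bytes, bandwidth = 1 Mbps
Packet in bits = 256 * 8 = 2048 bits
Bandwidth = 1 * 10^6 = 1000000 bps
Time = 2048 / 1000000 seconds
Time in us = 2048 * 10^6 / 1000000 = 2048

2048


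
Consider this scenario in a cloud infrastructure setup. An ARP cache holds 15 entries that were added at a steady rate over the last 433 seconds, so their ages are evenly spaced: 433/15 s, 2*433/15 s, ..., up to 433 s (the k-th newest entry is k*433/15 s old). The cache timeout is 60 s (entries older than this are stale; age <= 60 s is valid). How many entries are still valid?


Ages are k * 433/15 s for k = 1..15 (spacing = 28.8667 s).
Entry k is valid iff k * 433/15 <= 60 iff k <= 15 * 60 / 433 = 2.0785
n_valid = floor(2.0785) = 2
(n_stale = 15 - 2 = 13)

2


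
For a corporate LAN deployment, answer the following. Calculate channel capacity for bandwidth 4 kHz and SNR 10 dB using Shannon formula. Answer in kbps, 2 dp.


Given: B = 4 kHz, SNR = 10 dB
SNR linear = 10^(10/10) = 10
1 + SNR = 11
log2(11) = 3.4594316186
C = 4 * 1000 * 3.4594316186 = 13837.7265 bps
C = 13.837726 kbps -> 13.84 kbps (2 dp)

13.84


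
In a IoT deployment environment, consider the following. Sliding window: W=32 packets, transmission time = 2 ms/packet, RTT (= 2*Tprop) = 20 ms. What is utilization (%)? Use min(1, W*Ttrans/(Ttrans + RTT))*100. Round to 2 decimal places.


Given: W = 32, Ttrans = 2 ms, RTT = 20 ms (= 2 * Tprop, Tprop = 10 ms)
Cycle time = Ttrans + RTT = 2 + 20 = 22 ms (first packet sent until its ACK returns)
W * Ttrans = 32 * 2 = 64 ms of sending per cycle
W * Ttrans / (Ttrans + RTT) = 64 / 22 = 2.909091
U = min(1, 2.909091) = 1.000000
U% = 100.00%

100.00


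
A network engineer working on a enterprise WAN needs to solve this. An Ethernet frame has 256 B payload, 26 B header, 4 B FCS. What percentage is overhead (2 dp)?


Given: payload = 256 B, header = 26 B, trailer = 4 B
Overhead bytes = header + trailer = 26 + 4 = 30
Total frame = payload + overhead = 256 + 30 = 286
Overhead % = 30 / 286 * 100 = 10.4895% -> 10.49% (2 dp)

10.49


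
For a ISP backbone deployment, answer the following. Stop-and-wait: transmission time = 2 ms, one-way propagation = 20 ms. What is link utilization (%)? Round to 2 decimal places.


Given: Ttrans = 2 ms, Tprop = 20 ms
RTT = 2 * Tprop = 2 * 20 = 40 ms
U = Ttrans / (Ttrans + RTT)
U = 2 / (2 + 40)
U = 2 / 42 = 0.047619
U% = 4.76%

4.76


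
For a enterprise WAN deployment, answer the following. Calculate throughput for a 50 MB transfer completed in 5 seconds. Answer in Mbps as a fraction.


Given: file = 50 MB, time = 5 s
File in Mb = 50 * 8 = 400 Mb
Throughput = 400 / 5 Mbps
Throughput = 80 Mbps

80


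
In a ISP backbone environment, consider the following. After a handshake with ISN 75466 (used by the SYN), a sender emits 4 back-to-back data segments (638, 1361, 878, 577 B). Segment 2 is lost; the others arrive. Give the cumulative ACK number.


SYN uses sequence number 75466; first data byte = ISN + 1 = 75467.
Segment 1: SEQ = 75467, len = 638 B, covers [75467, 76104]
Segment 2: SEQ = 76105, len = 1361 B, covers [76105, 77465] [LOST]
Segment 3: SEQ = 77466, len = 878 B, covers [77466, 78343]
Segment 4: SEQ = 78344, len = 577 B, covers [78344, 78920]
In-order data received: bytes [75467, 76104] (segments 1..1).
Segment 2 missing -> gap begins at byte 76105; later segments buffered out of order.
Cumulative ACK = next expected in-order byte = 75467 + 638 = 76105

76105


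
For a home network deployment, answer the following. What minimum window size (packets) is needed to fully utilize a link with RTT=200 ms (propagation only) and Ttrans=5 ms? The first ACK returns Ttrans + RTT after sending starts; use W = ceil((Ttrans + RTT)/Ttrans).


Given: Ttrans = 5 ms, RTT = 200 ms (= 2 * Tprop, Tprop = 100 ms)
Time until first ACK returns = Ttrans + RTT = 5 + 200 = 205 ms
Need W * Ttrans >= Ttrans + RTT  ->  W >= (Ttrans + RTT) / Ttrans
(Ttrans + RTT) / Ttrans = 205 / 5 = 41
W_min = ceil(41) = 41

41


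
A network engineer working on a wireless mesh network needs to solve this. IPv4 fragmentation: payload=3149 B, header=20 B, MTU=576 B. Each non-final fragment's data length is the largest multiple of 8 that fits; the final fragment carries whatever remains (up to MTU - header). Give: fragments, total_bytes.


Max data per non-final fragment = floor((MTU - header)/8)*8 = floor((576 - 20)/8)*8 = floor(556/8)*8 = 552 B
Final fragment needs no 8-byte alignment: it can carry up to MTU - header = 556 B
Non-final fragments needed = ceil((payload - 556) / 552) = ceil(2593/552) = ceil(4.6975) = 5
Number of fragments = 5 + 1 = 6
Fragment sizes (data): 5 * 552 B + 389 B (last, 389 <= 556 OK)
Total bytes sent = payload + n_frags * header = 3149 + 6*20 = 3149 + 120 = 3269 B

6, 3269


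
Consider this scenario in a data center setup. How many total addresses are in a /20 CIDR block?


Given: CIDR prefix /20
Host bits = 32 - 20 = 12
Total addresses = 2^12 = 4096

4096


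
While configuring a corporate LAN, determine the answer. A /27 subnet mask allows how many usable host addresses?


Given: subnet mask /27
Host bits = 32 - 27 = 5
Total addresses = 2^5 = 32
Usable hosts = 32 - 2 (network + broadcast) = 30

30


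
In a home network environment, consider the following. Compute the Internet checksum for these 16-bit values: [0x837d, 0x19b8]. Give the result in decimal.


Given words: [0x837d, 0x19b8]
Step 1: Sum all words
Raw sum = 33661 + 6584 = 40245
One's complement = ~40245 & 0xFFFF = 25290

25290


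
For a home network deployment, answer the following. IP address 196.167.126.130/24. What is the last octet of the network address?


Given: IP = 196.167.126.130, prefix = /24
Subnet mask = 255.255.255.0
Last octet of IP: 130
Last octet of mask: 0
Network last octet = 130 AND 0 = 0

0


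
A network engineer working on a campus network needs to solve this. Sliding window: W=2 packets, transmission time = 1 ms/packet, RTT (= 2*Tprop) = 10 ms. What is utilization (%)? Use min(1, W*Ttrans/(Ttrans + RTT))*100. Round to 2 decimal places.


Given: W = 2, Ttrans = 1 ms, RTT = 10 ms (= 2 * Tprop, Tprop = 5 ms)
Cycle time = Ttrans + RTT = 1 + 10 = 11 ms (first packet sent until its ACK returns)
W * Ttrans = 2 * 1 = 2 ms of sending per cycle
W * Ttrans / (Ttrans + RTT) = 2 / 11 = 0.181818
U = min(1, 0.181818) = 0.181818
U% = 18.18%

18.18


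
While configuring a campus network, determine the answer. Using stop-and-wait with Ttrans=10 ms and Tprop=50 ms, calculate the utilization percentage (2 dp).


Given: Ttrans = 10 ms, Tprop = 50 ms
RTT = 2 * Tprop = 2 * 50 = 100 ms
U = Ttrans / (Ttrans + RTT)
U = 10 / (10 + 100)
U = 10 / 110 = 0.090909
U% = 9.09%

9.09


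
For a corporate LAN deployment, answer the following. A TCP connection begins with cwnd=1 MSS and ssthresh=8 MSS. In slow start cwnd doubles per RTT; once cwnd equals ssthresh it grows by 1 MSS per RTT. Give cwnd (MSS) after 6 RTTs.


RTT 0: cwnd = 1 MSS (initial)
RTT 1: cwnd = 2 MSS (slow start, doubled)
RTT 2: cwnd = 4 MSS (slow start, doubled)
RTT 3: cwnd = 8 MSS (slow start, doubled)
RTT 4: cwnd = 9 MSS (congestion avoidance, +1)
RTT 5: cwnd = 10 MSS (congestion avoidance, +1)
RTT 6: cwnd = 11 MSS (congestion avoidance, +1)

11


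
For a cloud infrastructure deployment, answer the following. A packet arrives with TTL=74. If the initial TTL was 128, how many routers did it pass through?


Given: initial TTL = 128, received TTL = 74
Hops = initial TTL - received TTL
Hops = 128 - 74 = 54

54


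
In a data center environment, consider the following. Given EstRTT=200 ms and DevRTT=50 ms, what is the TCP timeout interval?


Given: EstRTT = 200 ms, DevRTT = 50 ms
Timeout = EstRTT + 4 * DevRTT
4 * DevRTT = 4 * 50 = 200
Timeout = 200 + 200 = 400 ms

400


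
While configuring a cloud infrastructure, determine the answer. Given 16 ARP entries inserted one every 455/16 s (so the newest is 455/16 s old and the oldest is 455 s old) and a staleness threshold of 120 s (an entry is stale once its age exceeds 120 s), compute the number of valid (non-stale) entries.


Ages are k * 455/16 s for k = 1..16 (spacing = 28.4375 s).
Entry k is valid iff k * 455/16 <= 120 iff k <= 16 * 120 / 455 = 4.2198
n_valid = floor(4.2198) = 4
(n_stale = 16 - 4 = 12)

4


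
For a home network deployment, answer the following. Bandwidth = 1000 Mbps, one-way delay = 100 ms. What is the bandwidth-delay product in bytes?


Given: bandwidth = 1000 Mbps, delay = 100 ms
BDP in bits = 1000 * 10^6 * 100 / 1000
BDP in bits = 100000000
BDP in bytes = 100000000 / 8 = 12500000

12500000


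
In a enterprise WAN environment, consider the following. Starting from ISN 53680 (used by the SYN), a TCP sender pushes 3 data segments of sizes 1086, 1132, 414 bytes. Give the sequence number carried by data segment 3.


The SYN occupies sequence number ISN = 53680, so the first data byte is ISN + 1 = 53681.
SEQ of data segment i = (ISN + 1) + sum of payload sizes of segments 1..i-1.
Segment 1: SEQ = 53681, payload = 1086 bytes
Segment 2: SEQ = 54767, payload = 1132 bytes
Segment 3: SEQ = 55899, payload = 414 bytes
SEQ of segment 3 = 53681 + 1086 + 1132 = 55899

55899


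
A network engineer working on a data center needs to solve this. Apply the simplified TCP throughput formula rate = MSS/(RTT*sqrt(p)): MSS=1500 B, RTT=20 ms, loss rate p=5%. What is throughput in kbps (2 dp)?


Given: MSS = 1500 bytes, RTT = 20 ms, loss = 5%
RTT in seconds = 20 / 1000 = 0.02
Loss rate = 5% = 0.05
sqrt(loss) = sqrt(0.05) = 0.223606797750
Throughput (bytes/s) = 1500 / (0.02 * 0.223606797750) = 335410.1966
Throughput (kbps) = 335410.1966 * 8 / 1000 = 2683.281573 -> 2683.28 kbps (2 dp)

2683.28


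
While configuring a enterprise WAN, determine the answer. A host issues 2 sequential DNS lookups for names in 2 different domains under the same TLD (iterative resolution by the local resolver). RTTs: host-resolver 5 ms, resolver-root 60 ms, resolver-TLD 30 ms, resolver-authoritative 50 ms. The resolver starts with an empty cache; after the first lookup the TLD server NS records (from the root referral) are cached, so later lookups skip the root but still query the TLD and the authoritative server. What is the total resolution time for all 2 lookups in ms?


Lookup 1 (cold cache): local + root + TLD + auth = 5 + 60 + 30 + 50 = 145 ms
Lookups 2..2 (TLD NS cached -> skip root; new domain -> still ask TLD and auth): local + TLD + auth = 5 + 30 + 50 = 85 ms each
Remaining 1 lookups: 1 * 85 = 85 ms
Total = 145 + 85 = 230 ms

230


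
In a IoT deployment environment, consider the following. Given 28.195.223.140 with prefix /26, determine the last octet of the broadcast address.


Given: IP = 28.195.223.140, prefix = /26
Host bits = 32 - 26 = 6
Network last octet = 140 AND mask = 128
Host part size = 2^6 - 1 = 63
Broadcast last octet = 128 OR 63 = 191

191


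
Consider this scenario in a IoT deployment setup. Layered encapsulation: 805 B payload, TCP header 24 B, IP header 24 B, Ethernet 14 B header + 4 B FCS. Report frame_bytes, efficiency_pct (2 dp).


TCP segment = 805 + 24 = 829 B
IP packet = 829 + 24 = 853 B
Ethernet frame = 853 + 14 + 4 = 871 B
Efficiency = app / frame = 805 / 871 = 0.924225 = 92.4225% -> 92.42% (2 dp)

871, 92.42


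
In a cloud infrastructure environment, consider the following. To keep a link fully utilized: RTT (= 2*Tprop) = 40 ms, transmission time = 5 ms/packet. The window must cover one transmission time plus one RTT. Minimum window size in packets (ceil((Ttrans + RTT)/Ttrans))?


Given: Ttrans = 5 ms, RTT = 40 ms (= 2 * Tprop, Tprop = 20 ms)
Time until first ACK returns = Ttrans + RTT = 5 + 40 = 45 ms
Need W * Ttrans >= Ttrans + RTT  ->  W >= (Ttrans + RTT) / Ttrans
(Ttrans + RTT) / Ttrans = 45 / 5 = 9
W_min = ceil(9) = 9

9


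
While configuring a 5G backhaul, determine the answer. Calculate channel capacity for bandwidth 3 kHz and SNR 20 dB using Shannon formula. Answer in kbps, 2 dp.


Given: B = 3 kHz, SNR = 20 dB
SNR linear = 10^(20/10) = 100
1 + SNR = 101
log2(101) = 6.6582114828
C = 3 * 1000 * 6.6582114828 = 19974.6344 bps
C = 19.974634 kbps -> 19.97 kbps (2 dp)

19.97


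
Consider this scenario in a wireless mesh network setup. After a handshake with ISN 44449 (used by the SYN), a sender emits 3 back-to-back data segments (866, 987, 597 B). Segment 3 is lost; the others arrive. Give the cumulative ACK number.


SYN uses sequence number 44449; first data byte = ISN + 1 = 44450.
Segment 1: SEQ = 44450, len = 866 B, covers [44450, 45315]
Segment 2: SEQ = 45316, len = 987 B, covers [45316, 46302]
Segment 3: SEQ = 46303, len = 597 B, covers [46303, 46899] [LOST]
In-order data received: bytes [44450, 46302] (segments 1..2).
Segment 3 missing -> gap begins at byte 46303.
Cumulative ACK = next expected in-order byte = 44450 + 866 + 987 = 46303

46303


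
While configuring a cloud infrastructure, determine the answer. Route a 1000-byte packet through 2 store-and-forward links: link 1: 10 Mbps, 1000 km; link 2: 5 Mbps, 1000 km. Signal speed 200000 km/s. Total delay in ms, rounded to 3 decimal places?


Packet = 1000 bytes = 8000 bits. Store-and-forward: sum (t_trans + t_prop) per link.
Link 1: t_trans = 8000/(10*10^6) s = 0.8000 ms; t_prop = 1000/200000 s = 5.0000 ms; subtotal = 5.8000 ms
Link 2: t_trans = 8000/(5*10^6) s = 1.6000 ms; t_prop = 1000/200000 s = 5.0000 ms; subtotal = 6.6000 ms
End-to-end = 5.8000 + 6.6000 = 12.4000 ms -> 12.400 ms (3 dp)

12.400


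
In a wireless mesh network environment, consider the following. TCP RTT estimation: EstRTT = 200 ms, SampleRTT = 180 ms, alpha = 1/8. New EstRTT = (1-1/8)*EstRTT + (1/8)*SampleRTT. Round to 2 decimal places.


Given: EstRTT = 200 ms, SampleRTT = 180 ms, alpha = 1/8
New EstRTT = (1 - alpha) * EstRTT + alpha * SampleRTT
(7/8) * 200 = 175
(1/8) * 180 = 22.5
New EstRTT = 175 + 22.5 = 197.5 ms -> 197.50 ms (2 dp)

197.50


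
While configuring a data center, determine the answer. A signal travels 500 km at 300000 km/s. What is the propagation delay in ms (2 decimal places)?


Given: distance = 500 km, speed = 300000 km/s
Delay = distance / speed = 500 / 300000 seconds
Delay in ms = 500 * 1000 / 300000
Delay = 1.6667 ms
Rounded to 2 dp = 1.67 ms

1.67


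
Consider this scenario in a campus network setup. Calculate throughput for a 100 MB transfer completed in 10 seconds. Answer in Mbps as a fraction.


Given: file = 100 MB, time = 10 s
File in Mb = 100 * 8 = 800 Mb
Throughput = 800 / 10 Mbps
Throughput = 80 Mbps

80


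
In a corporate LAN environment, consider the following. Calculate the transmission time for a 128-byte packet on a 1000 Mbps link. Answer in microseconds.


Given: packet = 128 bytes, bandwidth = 1000 Mbps
Packet in bits = 128 * 8 = 1024 bits
Bandwidth = 1000 * 10^6 = 1000000000 bps
Time = 1024 / 1000000000 seconds
Time in us = 1024 * 10^6 / 1000000000 = 1.024

1.024


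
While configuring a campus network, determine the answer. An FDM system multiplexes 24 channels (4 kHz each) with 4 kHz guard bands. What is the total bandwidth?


Given: 24 channels, 4 kHz each, guard = 4 kHz
Channel bandwidth = 24 * 4 = 96 kHz
Guard bands = 23 gaps * 4 kHz = 92 kHz
Total = 96 + 92 = 188 kHz

188


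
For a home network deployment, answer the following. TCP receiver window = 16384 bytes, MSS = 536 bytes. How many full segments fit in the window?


Given: RWND = 16384 bytes, MSS = 536 bytes
Full segments = floor(RWND / MSS)
Full segments = floor(16384 / 536)
Full segments = floor(30.5672) = 30

30


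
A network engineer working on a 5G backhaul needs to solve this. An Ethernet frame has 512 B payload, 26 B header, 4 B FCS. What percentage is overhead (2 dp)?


Given: payload = 512 B, header = 26 B, trailer = 4 B
Overhead bytes = header + trailer = 26 + 4 = 30
Total frame = payload + overhead = 512 + 30 = 542
Overhead % = 30 / 542 * 100 = 5.5351% -> 5.54% (2 dp)

5.54


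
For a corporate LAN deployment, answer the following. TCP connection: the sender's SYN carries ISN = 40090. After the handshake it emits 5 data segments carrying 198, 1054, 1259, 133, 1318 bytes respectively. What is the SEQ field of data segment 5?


The SYN occupies sequence number ISN = 40090, so the first data byte is ISN + 1 = 40091.
SEQ of data segment i = (ISN + 1) + sum of payload sizes of segments 1..i-1.
Segment 1: SEQ = 40091, payload = 198 bytes
Segment 2: SEQ = 40289, payload = 1054 bytes
Segment 3: SEQ = 41343, payload = 1259 bytes
Segment 4: SEQ = 42602, payload = 133 bytes
Segment 5: SEQ = 42735, payload = 1318 bytes
SEQ of segment 5 = 40091 + 198 + 1054 + 1259 + 133 = 42735

42735


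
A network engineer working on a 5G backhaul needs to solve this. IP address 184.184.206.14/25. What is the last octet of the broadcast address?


Given: IP = 184.184.206.14, prefix = /25
Host bits = 32 - 25 = 7
Network last octet = 14 AND mask = 0
Host part size = 2^7 - 1 = 127
Broadcast last octet = 0 OR 127 = 127

127


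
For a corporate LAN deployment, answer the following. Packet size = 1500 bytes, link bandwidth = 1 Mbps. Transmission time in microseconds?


Given: packet = 1500 bytes, bandwidth = 1 Mbps
Packet in bits = 1500 * 8 = 12000 bits
Bandwidth = 1 * 10^6 = 1000000 bps
Time = 12000 / 1000000 seconds
Time in us = 12000 * 10^6 / 1000000 = 12000

12000


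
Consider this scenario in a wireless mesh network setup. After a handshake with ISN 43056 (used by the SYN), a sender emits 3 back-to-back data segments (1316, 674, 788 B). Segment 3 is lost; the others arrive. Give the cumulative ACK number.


SYN uses sequence number 43056; first data byte = ISN + 1 = 43057.
Segment 1: SEQ = 43057, len = 1316 B, covers [43057, 44372]
Segment 2: SEQ = 44373, len = 674 B, covers [44373, 45046]
Segment 3: SEQ = 45047, len = 788 B, covers [45047, 45834] [LOST]
In-order data received: bytes [43057, 45046] (segments 1..2).
Segment 3 missing -> gap begins at byte 45047.
Cumulative ACK = next expected in-order byte = 43057 + 1316 + 674 = 45047

45047


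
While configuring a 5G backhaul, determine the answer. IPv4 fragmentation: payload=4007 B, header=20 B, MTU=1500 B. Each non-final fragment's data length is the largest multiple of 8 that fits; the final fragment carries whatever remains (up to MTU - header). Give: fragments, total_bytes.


Max data per non-final fragment = floor((MTU - header)/8)*8 = floor((1500 - 20)/8)*8 = floor(1480/8)*8 = 1480 B
Final fragment needs no 8-byte alignment: it can carry up to MTU - header = 1480 B
Non-final fragments needed = ceil((payload - 1480) / 1480) = ceil(2527/1480) = ceil(1.7074) = 2
Number of fragments = 2 + 1 = 3
Fragment sizes (data): 2 * 1480 B + 1047 B (last, 1047 <= 1480 OK)
Total bytes sent = payload + n_frags * header = 4007 + 3*20 = 4007 + 60 = 4067 B

3, 4067


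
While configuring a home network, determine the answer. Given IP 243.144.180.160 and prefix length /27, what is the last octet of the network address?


Given: IP = 243.144.180.160, prefix = /27
Subnet mask = 255.255.255.224
Last octet of IP: 160
Last octet of mask: 224
Network last octet = 160 AND 224 = 160

160


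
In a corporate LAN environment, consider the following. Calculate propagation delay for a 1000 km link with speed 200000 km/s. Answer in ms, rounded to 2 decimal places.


Given: distance = 1000 km, speed = 200000 km/s
Delay = distance / speed = 1000 / 200000 seconds
Delay in ms = 1000 * 1000 / 200000
Delay = 5.0000 ms
Rounded to 2 dp = 5.00 ms

5.00


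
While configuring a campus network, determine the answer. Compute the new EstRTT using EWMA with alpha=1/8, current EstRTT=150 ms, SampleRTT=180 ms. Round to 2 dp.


Given: EstRTT = 150 ms, SampleRTT = 180 ms, alpha = 1/8
New EstRTT = (1 - alpha) * EstRTT + alpha * SampleRTT
(7/8) * 150 = 131.25
(1/8) * 180 = 22.5
New EstRTT = 131.25 + 22.5 = 153.75 ms -> 153.75 ms (2 dp)

153.75


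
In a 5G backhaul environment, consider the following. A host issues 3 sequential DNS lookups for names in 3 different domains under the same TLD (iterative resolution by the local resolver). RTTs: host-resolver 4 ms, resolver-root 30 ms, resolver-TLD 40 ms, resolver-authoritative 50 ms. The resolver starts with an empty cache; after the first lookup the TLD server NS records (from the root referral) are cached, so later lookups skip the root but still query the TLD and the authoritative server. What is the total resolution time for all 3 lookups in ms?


Lookup 1 (cold cache): local + root + TLD + auth = 4 + 30 + 40 + 50 = 124 ms
Lookups 2..3 (TLD NS cached -> skip root; new domain -> still ask TLD and auth): local + TLD + auth = 4 + 40 + 50 = 94 ms each
Remaining 2 lookups: 2 * 94 = 188 ms
Total = 124 + 188 = 312 ms

312


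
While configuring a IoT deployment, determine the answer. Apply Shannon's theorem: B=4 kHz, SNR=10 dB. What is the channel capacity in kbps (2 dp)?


Given: B = 4 kHz, SNR = 10 dB
SNR linear = 10^(10/10) = 10
1 + SNR = 11
log2(11) = 3.4594316186
C = 4 * 1000 * 3.4594316186 = 13837.7265 bps
C = 13.837726 kbps -> 13.84 kbps (2 dp)

13.84


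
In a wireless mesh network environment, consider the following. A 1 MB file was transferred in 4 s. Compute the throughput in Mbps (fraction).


Given: file = 1 MB, time = 4 s
File in Mb = 1 * 8 = 8 Mb
Throughput = 8 / 4 Mbps
Throughput = 2 Mbps

2


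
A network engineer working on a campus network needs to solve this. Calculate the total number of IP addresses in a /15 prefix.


Given: CIDR prefix /15
Host bits = 32 - 15 = 17
Total addresses = 2^17 = 131072

131072


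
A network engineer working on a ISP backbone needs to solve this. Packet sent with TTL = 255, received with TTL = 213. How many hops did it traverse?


Given: initial TTL = 255, received TTL = 213
Hops = initial TTL - received TTL
Hops = 255 - 213 = 42

42


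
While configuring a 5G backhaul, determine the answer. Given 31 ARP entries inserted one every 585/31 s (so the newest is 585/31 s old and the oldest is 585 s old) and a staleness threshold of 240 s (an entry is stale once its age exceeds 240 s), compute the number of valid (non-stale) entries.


Ages are k * 585/31 s for k = 1..31 (spacing = 18.8710 s).
Entry k is valid iff k * 585/31 <= 240 iff k <= 31 * 240 / 585 = 12.7179
n_valid = floor(12.7179) = 12
(n_stale = 31 - 12 = 19)

12


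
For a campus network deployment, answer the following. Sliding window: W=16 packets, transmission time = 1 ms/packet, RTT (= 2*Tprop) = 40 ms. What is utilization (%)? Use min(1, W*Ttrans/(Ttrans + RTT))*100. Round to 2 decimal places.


Given: W = 16, Ttrans = 1 ms, RTT = 40 ms (= 2 * Tprop, Tprop = 20 ms)
Cycle time = Ttrans + RTT = 1 + 40 = 41 ms (first packet sent until its ACK returns)
W * Ttrans = 16 * 1 = 16 ms of sending per cycle
W * Ttrans / (Ttrans + RTT) = 16 / 41 = 0.390244
U = min(1, 0.390244) = 0.390244
U% = 39.02%

39.02


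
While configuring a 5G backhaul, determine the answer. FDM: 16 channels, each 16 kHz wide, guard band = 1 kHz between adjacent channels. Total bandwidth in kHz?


Given: 16 channels, 16 kHz each, guard = 1 kHz
Channel bandwidth = 16 * 16 = 256 kHz
Guard bands = 15 gaps * 1 kHz = 15 kHz
Total = 256 + 15 = 271 kHz

271


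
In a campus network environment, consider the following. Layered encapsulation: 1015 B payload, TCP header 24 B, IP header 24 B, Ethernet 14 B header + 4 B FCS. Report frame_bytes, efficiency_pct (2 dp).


TCP segment = 1015 + 24 = 1039 B
IP packet = 1039 + 24 = 1063 B
Ethernet frame = 1063 + 14 + 4 = 1081 B
Efficiency = app / frame = 1015 / 1081 = 0.938945 = 93.8945% -> 93.89% (2 dp)

1081, 93.89


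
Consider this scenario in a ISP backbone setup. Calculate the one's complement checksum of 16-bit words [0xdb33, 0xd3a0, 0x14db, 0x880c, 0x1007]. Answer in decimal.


Given words: [0xdb33, 0xd3a0, 0x14db, 0x880c, 0x1007]
Step 1: Sum all words
Raw sum = 56115 + 54176 + 5339 + 34828 + 4103 = 154561
Step 2: Fold carry: (23489 + 2) = 23491
One's complement = ~23491 & 0xFFFF = 42044

42044


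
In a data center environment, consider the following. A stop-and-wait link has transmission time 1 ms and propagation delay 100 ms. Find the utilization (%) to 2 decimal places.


Given: Ttrans = 1 ms, Tprop = 100 ms
RTT = 2 * Tprop = 2 * 100 = 200 ms
U = Ttrans / (Ttrans + RTT)
U = 1 / (1 + 200)
U = 1 / 201 = 0.004975
U% = 0.50%

0.50


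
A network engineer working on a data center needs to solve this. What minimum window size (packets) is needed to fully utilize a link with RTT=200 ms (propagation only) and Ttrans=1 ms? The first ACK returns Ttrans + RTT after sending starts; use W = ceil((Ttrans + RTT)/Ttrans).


Given: Ttrans = 1 ms, RTT = 200 ms (= 2 * Tprop, Tprop = 100 ms)
Time until first ACK returns = Ttrans + RTT = 1 + 200 = 201 ms
Need W * Ttrans >= Ttrans + RTT  ->  W >= (Ttrans + RTT) / Ttrans
(Ttrans + RTT) / Ttrans = 201 / 1 = 201
W_min = ceil(201) = 201

201


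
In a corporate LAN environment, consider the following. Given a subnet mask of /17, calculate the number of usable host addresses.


Given: subnet mask /17
Host bits = 32 - 17 = 15
Total addresses = 2^15 = 32768
Usable hosts = 32768 - 2 (network + broadcast) = 32766

32766


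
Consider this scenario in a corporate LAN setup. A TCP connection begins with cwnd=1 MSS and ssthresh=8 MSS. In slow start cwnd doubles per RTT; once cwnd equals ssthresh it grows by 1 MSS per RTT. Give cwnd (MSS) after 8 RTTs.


RTT 0: cwnd = 1 MSS (initial)
RTT 1: cwnd = 2 MSS (slow start, doubled)
RTT 2: cwnd = 4 MSS (slow start, doubled)
RTT 3: cwnd = 8 MSS (slow start, doubled)
RTT 4: cwnd = 9 MSS (congestion avoidance, +1)
RTT 5: cwnd = 10 MSS (congestion avoidance, +1)
RTT 6: cwnd = 11 MSS (congestion avoidance, +1)
RTT 7: cwnd = 12 MSS (congestion avoidance, +1)
RTT 8: cwnd = 13 MSS (congestion avoidance, +1)

13


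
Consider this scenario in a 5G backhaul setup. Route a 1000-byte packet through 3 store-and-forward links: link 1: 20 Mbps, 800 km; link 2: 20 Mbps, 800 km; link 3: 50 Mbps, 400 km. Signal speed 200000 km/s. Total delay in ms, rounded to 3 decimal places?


Packet = 1000 bytes = 8000 bits. Store-and-forward: sum (t_trans + t_prop) per link.
Link 1: t_trans = 8000/(20*10^6) s = 0.4000 ms; t_prop = 800/200000 s = 4.0000 ms; subtotal = 4.4000 ms
Link 2: t_trans = 8000/(20*10^6) s = 0.4000 ms; t_prop = 800/200000 s = 4.0000 ms; subtotal = 4.4000 ms
Link 3: t_trans = 8000/(50*10^6) s = 0.1600 ms; t_prop = 400/200000 s = 2.0000 ms; subtotal = 2.1600 ms
End-to-end = 4.4000 + 4.4000 + 2.1600 = 10.9600 ms -> 10.960 ms (3 dp)

10.960


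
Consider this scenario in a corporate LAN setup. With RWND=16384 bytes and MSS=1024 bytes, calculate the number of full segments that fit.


Given: RWND = 16384 bytes, MSS = 1024 bytes
Full segments = floor(RWND / MSS)
Full segments = floor(16384 / 1024)
Full segments = floor(16.0) = 16

16


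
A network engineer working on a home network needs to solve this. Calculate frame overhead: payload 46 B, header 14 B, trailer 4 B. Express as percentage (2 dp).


Given: payload = 46 B, header = 14 B, trailer = 4 B
Overhead bytes = header + trailer = 14 + 4 = 18
Total frame = payload + overhead = 46 + 18 = 64
Overhead % = 18 / 64 * 100 = 28.1250% -> 28.13% (2 dp)

28.13
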